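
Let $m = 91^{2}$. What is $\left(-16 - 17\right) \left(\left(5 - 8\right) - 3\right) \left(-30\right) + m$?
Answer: $2341$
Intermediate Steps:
$m = 8281$
$\left(-16 - 17\right) \left(\left(5 - 8\right) - 3\right) \left(-30\right) + m = \left(-16 - 17\right) \left(\left(5 - 8\right) - 3\right) \left(-30\right) + 8281 = - 33 \left(-3 - 3\right) \left(-30\right) + 8281 = \left(-33\right) \left(-6\right) \left(-30\right) + 8281 = 198 \left(-30\right) + 8281 = -5940 + 8281 = 2341$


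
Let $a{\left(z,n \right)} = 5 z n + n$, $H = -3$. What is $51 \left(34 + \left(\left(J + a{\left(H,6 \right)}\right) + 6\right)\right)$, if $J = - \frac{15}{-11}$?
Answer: $- \frac{23919}{11} \approx -2174.5$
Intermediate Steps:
$a{\left(z,n \right)} = n + 5 n z$ ($a{\left(z,n \right)} = 5 n z + n = n + 5 n z$)
$J = \frac{15}{11}$ ($J = \left(-15\right) \left(- \frac{1}{11}\right) = \frac{15}{11} \approx 1.3636$)
$51 \left(34 + \left(\left(J + a{\left(H,6 \right)}\right) + 6\right)\right) = 51 \left(34 + \left(\left(\frac{15}{11} + 6 \left(1 + 5 \left(-3\right)\right)\right) + 6\right)\right) = 51 \left(34 + \left(\left(\frac{15}{11} + 6 \left(1 - 15\right)\right) + 6\right)\right) = 51 \left(34 + \left(\left(\frac{15}{11} + 6 \left(-14\right)\right) + 6\right)\right) = 51 \left(34 + \left(\left(\frac{15}{11} - 84\right) + 6\right)\right) = 51 \left(34 + \left(- \frac{909}{11} + 6\right)\right) = 51 \left(34 - \frac{843}{11}\right) = 51 \left(- \frac{469}{11}\right) = - \frac{23919}{11}$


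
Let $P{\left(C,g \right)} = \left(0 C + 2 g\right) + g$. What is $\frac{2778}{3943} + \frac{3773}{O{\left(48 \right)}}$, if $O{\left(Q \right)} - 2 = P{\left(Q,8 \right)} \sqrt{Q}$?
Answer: $\frac{23520577}{54500146} + \frac{90552 \sqrt{3}}{6911} \approx 23.126$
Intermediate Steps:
$P{\left(C,g \right)} = 3 g$ ($P{\left(C,g \right)} = \left(0 + 2 g\right) + g = 2 g + g = 3 g$)
$O{\left(Q \right)} = 2 + 24 \sqrt{Q}$ ($O{\left(Q \right)} = 2 + 3 \cdot 8 \sqrt{Q} = 2 + 24 \sqrt{Q}$)
$\frac{2778}{3943} + \frac{3773}{O{\left(48 \right)}} = \frac{2778}{3943} + \frac{3773}{2 + 24 \sqrt{48}} = 2778 \cdot \frac{1}{3943} + \frac{3773}{2 + 24 \cdot 4 \sqrt{3}} = \frac{2778}{3943} + \frac{3773}{2 + 96 \sqrt{3}}$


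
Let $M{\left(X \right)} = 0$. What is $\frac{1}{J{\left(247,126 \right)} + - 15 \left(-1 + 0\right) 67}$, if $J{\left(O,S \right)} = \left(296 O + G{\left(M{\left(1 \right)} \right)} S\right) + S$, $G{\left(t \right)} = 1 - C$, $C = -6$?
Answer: $\frac{1}{75125} \approx 1.3311 \cdot 10^{-5}$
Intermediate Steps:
$G{\left(t \right)} = 7$ ($G{\left(t \right)} = 1 - -6 = 1 + 6 = 7$)
$J{\left(O,S \right)} = 8 S + 296 O$ ($J{\left(O,S \right)} = \left(296 O + 7 S\right) + S = \left(7 S + 296 O\right) + S = 8 S + 296 O$)
$\frac{1}{J{\left(247,126 \right)} + - 15 \left(-1 + 0\right) 67} = \frac{1}{\left(8 \cdot 126 + 296 \cdot 247\right) + - 15 \left(-1 + 0\right) 67} = \frac{1}{\left(1008 + 73112\right) + \left(-15\right) \left(-1\right) 67} = \frac{1}{74120 + 15 \cdot 67} = \frac{1}{74120 + 1005} = \frac{1}{75125}$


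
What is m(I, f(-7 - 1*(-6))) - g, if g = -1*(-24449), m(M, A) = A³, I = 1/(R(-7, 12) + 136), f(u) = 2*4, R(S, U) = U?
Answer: -23937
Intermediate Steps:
f(u) = 8
I = 1/148 (I = 1/(12 + 136) = 1/148 ≈ 0.0067568)
g = 24449
m(I, f(-7 - 1*(-6))) - g = 8³ - 1*24449 = 512 - 24449 = -23937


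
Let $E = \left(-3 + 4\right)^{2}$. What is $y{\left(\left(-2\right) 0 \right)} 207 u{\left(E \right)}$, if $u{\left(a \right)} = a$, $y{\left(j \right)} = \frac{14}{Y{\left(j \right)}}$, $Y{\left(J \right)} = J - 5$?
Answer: $- \frac{2898}{5} \approx -579.6$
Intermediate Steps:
$Y{\left(J \right)} = -5 + J$
$y{\left(j \right)} = \frac{14}{-5 + j}$
$E = 1$ ($E = 1^{2} = 1$)
$y{\left(\left(-2\right) 0 \right)} 207 u{\left(E \right)} = \frac{14}{-5 - 0} \cdot 207 \cdot 1 = \frac{14}{-5 + 0} \cdot 207 \cdot 1 = \frac{14}{-5} \cdot 207 \cdot 1 = 14 \left(- \frac{1}{5}\right) 207 \cdot 1 = \left(- \frac{14}{5}\right) 207 \cdot 1 = \left(- \frac{2898}{5}\right) 1 = - \frac{2898}{5}$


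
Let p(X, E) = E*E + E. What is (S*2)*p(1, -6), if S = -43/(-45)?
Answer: 172/3 ≈ 57.333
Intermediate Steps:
p(X, E) = E + E² (p(X, E) = E² + E = E + E²)
S = 43/45 (S = -43*(-1/45) = 43/45 ≈ 0.95556)
(S*2)*p(1, -6) = ((43/45)*2)*(-6*(1 - 6)) = 86*(-6*(-5))/45 = (86/45)*30 = 172/3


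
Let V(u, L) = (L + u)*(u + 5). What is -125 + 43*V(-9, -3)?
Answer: 1939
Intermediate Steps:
V(u, L) = (5 + u)*(L + u) (V(u, L) = (L + u)*(5 + u) = (5 + u)*(L + u))
-125 + 43*V(-9, -3) = -125 + 43*((-9)² + 5*(-3) + 5*(-9) - 3*(-9)) = -125 + 43*(81 - 15 - 45 + 27) = -125 + 43*48 = -125 + 2064 = 1939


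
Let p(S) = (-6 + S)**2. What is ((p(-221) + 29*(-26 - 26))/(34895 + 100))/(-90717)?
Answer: -50021/3174641415 ≈ -1.5756e-5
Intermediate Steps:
((p(-221) + 29*(-26 - 26))/(34895 + 100))/(-90717) = (((-6 - 221)**2 + 29*(-26 - 26))/(34895 + 100))/(-90717) = (((-227)**2 + 29*(-52))/34995)*(-1/90717) = ((51529 - 1508)*(1/34995))*(-1/90717) = (50021*(1/34995))*(-1/90717) = (50021/34995)*(-1/90717) = -50021/3174641415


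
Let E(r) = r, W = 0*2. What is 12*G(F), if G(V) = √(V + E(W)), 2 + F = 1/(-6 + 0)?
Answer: 2*I*√78 ≈ 17.664*I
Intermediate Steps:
W = 0
F = -13/6 (F = -2 + 1/(-6 + 0) = -2 + 1/(-6) = -2 - ⅙ = -13/6 ≈ -2.1667)
G(V) = √V (G(V) = √(V + 0) = √V)
12*G(F) = 12*√(-13/6) = 12*(I*√78/6) = 2*I*√78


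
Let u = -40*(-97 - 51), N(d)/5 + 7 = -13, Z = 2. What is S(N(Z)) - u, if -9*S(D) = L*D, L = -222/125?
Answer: -89096/15 ≈ -5939.7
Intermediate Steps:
N(d) = -100 (N(d) = -35 + 5*(-13) = -35 - 65 = -100)
u = 5920 (u = -40*(-148) = 5920)
L = -222/125 (L = -222*1/125 = -222/125 ≈ -1.7760)
S(D) = 74*D/375 (S(D) = -(-74)*D/375 = 74*D/375)
S(N(Z)) - u = (74/375)*(-100) - 1*5920 = -296/15 - 5920 = -89096/15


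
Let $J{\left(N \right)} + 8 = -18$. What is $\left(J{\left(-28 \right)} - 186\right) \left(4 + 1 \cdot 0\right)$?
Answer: $-848$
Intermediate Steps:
$J{\left(N \right)} = -26$ ($J{\left(N \right)} = -8 - 18 = -26$)
$\left(J{\left(-28 \right)} - 186\right) \left(4 + 1 \cdot 0\right) = \left(-26 - 186\right) \left(4 + 1 \cdot 0\right) = - 212 \left(4 + 0\right) = \left(-212\right) 4 = -848$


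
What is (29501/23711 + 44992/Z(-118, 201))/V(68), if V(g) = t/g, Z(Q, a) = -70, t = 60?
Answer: -3016764019/4149425 ≈ -727.03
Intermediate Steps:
V(g) = 60/g
(29501/23711 + 44992/Z(-118, 201))/V(68) = (29501/23711 + 44992/(-70))/((60/68)) = (29501*(1/23711) + 44992*(-1/70))/((60*(1/68))) = (29501/23711 - 22496/35)/(15/17) = -532370121/829885*17/15 = -3016764019/4149425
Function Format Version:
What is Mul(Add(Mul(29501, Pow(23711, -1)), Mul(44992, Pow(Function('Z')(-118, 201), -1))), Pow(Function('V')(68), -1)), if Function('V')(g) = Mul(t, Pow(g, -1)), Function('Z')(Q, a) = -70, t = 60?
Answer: Rational(-3016764019, 4149425) ≈ -727.03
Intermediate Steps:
Function('V')(g) = Mul(60, Pow(g, -1))
Mul(Add(Mul(29501, Pow(23711, -1)), Mul(44992, Pow(Function('Z')(-118, 201), -1))), Pow(Function('V')(68), -1)) = Mul(Add(Mul(29501, Pow(23711, -1)), Mul(44992, Pow(-70, -1))), Pow(Mul(60, Pow(68, -1)), -1)) = Mul(Add(Mul(29501, Rational(1, 23711)), Mul(44992, Rational(-1, 70))), Pow(Mul(60, Rational(1, 68)), -1)) = Mul(Add(Rational(29501, 23711), Rational(-22496, 35)), Pow(Rational(15, 17), -1)) = Mul(Rational(-532370121, 829885), Rational(17, 15)) = Rational(-3016764019, 4149425)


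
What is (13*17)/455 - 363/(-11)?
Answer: 1172/35 ≈ 33.486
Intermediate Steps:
(13*17)/455 - 363/(-11) = 221*(1/455) - 363*(-1/11) = 17/35 + 33 = 1172/35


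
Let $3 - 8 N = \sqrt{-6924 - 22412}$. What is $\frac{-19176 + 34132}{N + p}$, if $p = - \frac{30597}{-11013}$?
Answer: $\frac{40674691159840}{403914692001} + \frac{3224810566336 i \sqrt{7334}}{403914692001} \approx 100.7 + 683.73 i$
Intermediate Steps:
$N = \frac{3}{8} - \frac{i \sqrt{7334}}{4}$ ($N = \frac{3}{8} - \frac{\sqrt{-6924 - 22412}}{8} = \frac{3}{8} - \frac{\sqrt{-29336}}{8} = \frac{3}{8} - \frac{2 i \sqrt{7334}}{8} = \frac{3}{8} - \frac{i \sqrt{7334}}{4} \approx 0.375 - 21.41 i$)
$p = \frac{10199}{3671}$ ($p = \left(-30597\right) \left(- \frac{1}{11013}\right) = \frac{10199}{3671} \approx 2.7783$)
$\frac{-19176 + 34132}{N + p} = \frac{-19176 + 34132}{\left(\frac{3}{8} - \frac{i \sqrt{7334}}{4}\right) + \frac{10199}{3671}} = \frac{14956}{\frac{92605}{29368} - \frac{i \sqrt{7334}}{4}}$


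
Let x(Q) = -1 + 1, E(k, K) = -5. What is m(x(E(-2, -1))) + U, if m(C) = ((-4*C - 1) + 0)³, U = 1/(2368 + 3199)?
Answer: -5566/5567 ≈ -0.99982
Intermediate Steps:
U = 1/5567 ≈ 0.00017963
x(Q) = 0
m(C) = (-1 - 4*C)³ (m(C) = ((-1 - 4*C) + 0)³ = (-1 - 4*C)³)
m(x(E(-2, -1))) + U = -(1 + 4*0)³ + 1/5567 = -(1 + 0)³ + 1/5567 = -1*1³ + 1/5567 = -1*1 + 1/5567 = -1 + 1/5567 = -5566/5567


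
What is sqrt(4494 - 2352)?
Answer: 3*sqrt(238) ≈ 46.282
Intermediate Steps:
sqrt(4494 - 2352) = sqrt(2142) = 3*sqrt(238)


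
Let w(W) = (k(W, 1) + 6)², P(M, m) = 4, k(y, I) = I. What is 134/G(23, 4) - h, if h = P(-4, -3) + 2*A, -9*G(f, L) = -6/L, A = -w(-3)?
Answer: 898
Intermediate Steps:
w(W) = 49 (w(W) = (1 + 6)² = 7² = 49)
A = -49 (A = -1*49 = -49)
G(f, L) = 2/(3*L) (G(f, L) = -(-2)/(3*L) = 2/(3*L))
h = -94 (h = 4 + 2*(-49) = 4 - 98 = -94)
134/G(23, 4) - h = 134/(((⅔)/4)) - 1*(-94) = 134/(((⅔)*(¼))) + 94 = 134/(⅙) + 94 = 134*6 + 94 = 804 + 94 = 898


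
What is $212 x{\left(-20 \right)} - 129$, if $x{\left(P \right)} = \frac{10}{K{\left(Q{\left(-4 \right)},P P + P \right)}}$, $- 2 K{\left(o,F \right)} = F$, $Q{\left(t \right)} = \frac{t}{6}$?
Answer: $- \frac{2663}{19} \approx -140.16$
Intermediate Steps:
$Q{\left(t \right)} = \frac{t}{6}$ ($Q{\left(t \right)} = t \frac{1}{6} = \frac{t}{6}$)
$K{\left(o,F \right)} = - \frac{F}{2}$
$x{\left(P \right)} = \frac{10}{- \frac{P}{2} - \frac{P^{2}}{2}}$ ($x{\left(P \right)} = \frac{10}{\left(- \frac{1}{2}\right) \left(P P + P\right)} = \frac{10}{\left(- \frac{1}{2}\right) \left(P^{2} + P\right)} = \frac{10}{\left(- \frac{1}{2}\right) \left(P + P^{2}\right)} = \frac{10}{- \frac{P}{2} - \frac{P^{2}}{2}}$)
$212 x{\left(-20 \right)} - 129 = 212 \left(- \frac{20}{\left(-20\right) \left(1 - 20\right)}\right) - 129 = 212 \left(\left(-20\right) \left(- \frac{1}{20}\right) \frac{1}{-19}\right) - 129 = 212 \left(\left(-20\right) \left(- \frac{1}{20}\right) \left(- \frac{1}{19}\right)\right) - 129 = 212 \left(- \frac{1}{19}\right) - 129 = - \frac{212}{19} - 129 = - \frac{2663}{19}$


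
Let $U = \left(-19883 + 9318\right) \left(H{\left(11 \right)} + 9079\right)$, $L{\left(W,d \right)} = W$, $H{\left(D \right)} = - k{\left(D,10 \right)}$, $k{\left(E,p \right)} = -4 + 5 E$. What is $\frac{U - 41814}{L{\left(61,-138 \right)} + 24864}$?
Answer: $- \frac{95422634}{24925} \approx -3828.4$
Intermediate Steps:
$H{\left(D \right)} = 4 - 5 D$ ($H{\left(D \right)} = - (-4 + 5 D) = 4 - 5 D$)
$U = -95380820$ ($U = \left(-19883 + 9318\right) \left(\left(4 - 55\right) + 9079\right) = - 10565 \left(\left(4 - 55\right) + 9079\right) = - 10565 \left(-51 + 9079\right) = \left(-10565\right) 9028 = -95380820$)
$\frac{U - 41814}{L{\left(61,-138 \right)} + 24864} = \frac{-95380820 - 41814}{61 + 24864} = - \frac{95422634}{24925}$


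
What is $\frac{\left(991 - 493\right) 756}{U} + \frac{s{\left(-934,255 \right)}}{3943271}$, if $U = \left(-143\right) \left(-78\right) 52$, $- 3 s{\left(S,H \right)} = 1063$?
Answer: $\frac{185548587010}{285891090771} \approx 0.64902$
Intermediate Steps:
$s{\left(S,H \right)} = - \frac{1063}{3}$ ($s{\left(S,H \right)} = \left(- \frac{1}{3}\right) 1063 = - \frac{1063}{3}$)
$U = 580008$ ($U = 11154 \cdot 52 = 580008$)
$\frac{\left(991 - 493\right) 756}{U} + \frac{s{\left(-934,255 \right)}}{3943271} = \frac{\left(991 - 493\right) 756}{580008} - \frac{1063}{3 \cdot 3943271} = 498 \cdot 756 \cdot \frac{1}{580008} - \frac{1063}{11829813} = 376488 \cdot \frac{1}{580008} - \frac{1063}{11829813} = \frac{15687}{24167} - \frac{1063}{11829813} = \frac{185548587010}{285891090771}$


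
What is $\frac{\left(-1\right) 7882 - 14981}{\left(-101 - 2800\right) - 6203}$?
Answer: $\frac{22863}{9104} \approx 2.5113$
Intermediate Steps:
$\frac{\left(-1\right) 7882 - 14981}{\left(-101 - 2800\right) - 6203} = \frac{-7882 - 14981}{\left(-101 - 2800\right) - 6203} = - \frac{22863}{-2901 - 6203} = - \frac{22863}{-9104} = \left(-22863\right) \left(- \frac{1}{9104}\right) = \frac{22863}{9104}$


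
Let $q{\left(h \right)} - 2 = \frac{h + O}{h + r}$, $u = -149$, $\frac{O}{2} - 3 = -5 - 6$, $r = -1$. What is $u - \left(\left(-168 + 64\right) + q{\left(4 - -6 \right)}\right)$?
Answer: $- \frac{139}{3} \approx -46.333$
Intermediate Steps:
$O = -16$ ($O = 6 + 2 \left(-5 - 6\right) = 6 + 2 \left(-11\right) = 6 - 22 = -16$)
$q{\left(h \right)} = 2 + \frac{-16 + h}{-1 + h}$ ($q{\left(h \right)} = 2 + \frac{h - 16}{h - 1} = 2 + \frac{-16 + h}{-1 + h}$)
$u - \left(\left(-168 + 64\right) + q{\left(4 - -6 \right)}\right) = -149 - \left(\left(-168 + 64\right) + \frac{3 \left(-6 + \left(4 - -6\right)\right)}{-1 + \left(4 - -6\right)}\right) = -149 - \left(-104 + \frac{3 \left(-6 + \left(4 + 6\right)\right)}{-1 + \left(4 + 6\right)}\right) = -149 - \left(-104 + \frac{3 \left(-6 + 10\right)}{-1 + 10}\right) = -149 - \left(-104 + 3 \cdot \frac{1}{9} \cdot 4\right) = -149 - \left(-104 + \frac{4}{3}\right) = -149 - - \frac{308}{3} = -149 + \frac{308}{3} = - \frac{139}{3}$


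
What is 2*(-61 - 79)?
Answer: -280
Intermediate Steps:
2*(-61 - 79) = 2*(-140) = -280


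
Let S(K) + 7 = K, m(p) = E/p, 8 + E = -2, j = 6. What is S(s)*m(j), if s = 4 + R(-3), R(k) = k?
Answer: 10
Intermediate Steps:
E = -10 (E = -8 - 2 = -10)
m(p) = -10/p
s = 1 (s = 4 - 3 = 1)
S(K) = -7 + K
S(s)*m(j) = (-7 + 1)*(-10/6) = -(-60)/6 = -6*(-5/3) = 10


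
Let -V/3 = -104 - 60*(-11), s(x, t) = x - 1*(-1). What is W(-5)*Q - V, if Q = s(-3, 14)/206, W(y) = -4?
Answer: 171808/103 ≈ 1668.0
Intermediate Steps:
s(x, t) = 1 + x (s(x, t) = x + 1 = 1 + x)
Q = -1/103 (Q = (1 - 3)/206 = -2*1/206 = -1/103 ≈ -0.0097087)
V = -1668 (V = -3*(-104 - 60*(-11)) = -3*(-104 + 660) = -3*556 = -1668)
W(-5)*Q - V = -4*(-1/103) - 1*(-1668) = 4/103 + 1668 = 171808/103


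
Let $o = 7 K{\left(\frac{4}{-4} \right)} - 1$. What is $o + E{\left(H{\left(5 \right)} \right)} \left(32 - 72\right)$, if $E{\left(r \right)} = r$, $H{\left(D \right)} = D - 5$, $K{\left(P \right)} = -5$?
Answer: $-36$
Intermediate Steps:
$H{\left(D \right)} = -5 + D$
$o = -36$ ($o = 7 \left(-5\right) - 1 = -35 - 1 = -36$)
$o + E{\left(H{\left(5 \right)} \right)} \left(32 - 72\right) = -36 + \left(-5 + 5\right) \left(32 - 72\right) = -36 + 0 \left(32 - 72\right) = -36 + 0 \left(-40\right) = -36 + 0 = -36$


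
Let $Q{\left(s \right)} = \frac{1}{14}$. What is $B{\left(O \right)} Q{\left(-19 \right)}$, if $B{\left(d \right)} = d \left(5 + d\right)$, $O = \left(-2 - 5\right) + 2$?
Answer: $0$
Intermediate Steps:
$O = -5$ ($O = -7 + 2 = -5$)
$Q{\left(s \right)} = \frac{1}{14}$
$B{\left(O \right)} Q{\left(-19 \right)} = - 5 \left(5 - 5\right) \frac{1}{14} = \left(-5\right) 0 \cdot \frac{1}{14} = 0 \cdot \frac{1}{14} = 0$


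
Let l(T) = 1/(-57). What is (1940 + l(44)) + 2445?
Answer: 249944/57 ≈ 4385.0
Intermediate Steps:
l(T) = -1/57
(1940 + l(44)) + 2445 = (1940 - 1/57) + 2445 = 110579/57 + 2445 = 249944/57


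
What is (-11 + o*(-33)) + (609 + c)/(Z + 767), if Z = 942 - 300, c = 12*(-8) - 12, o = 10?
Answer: -479968/1409 ≈ -340.64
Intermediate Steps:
c = -108 (c = -96 - 12 = -108)
Z = 642
(-11 + o*(-33)) + (609 + c)/(Z + 767) = (-11 + 10*(-33)) + (609 - 108)/(642 + 767) = (-11 - 330) + 501/1409 = -341 + 501*(1/1409) = -341 + 501/1409 = -479968/1409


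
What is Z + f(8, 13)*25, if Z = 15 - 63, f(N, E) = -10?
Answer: -298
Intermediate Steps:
Z = -48
Z + f(8, 13)*25 = -48 - 10*25 = -48 - 250 = -298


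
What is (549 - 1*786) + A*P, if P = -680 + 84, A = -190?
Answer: 113003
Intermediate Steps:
P = -596
(549 - 1*786) + A*P = (549 - 1*786) - 190*(-596) = (549 - 786) + 113240 = -237 + 113240 = 113003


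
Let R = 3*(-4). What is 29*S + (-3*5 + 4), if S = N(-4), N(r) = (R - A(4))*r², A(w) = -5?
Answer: -3259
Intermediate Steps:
R = -12
N(r) = -7*r² (N(r) = (-12 - 1*(-5))*r² = (-12 + 5)*r² = -7*r²)
S = -112 (S = -7*(-4)² = -7*16 = -112)
29*S + (-3*5 + 4) = 29*(-112) + (-3*5 + 4) = -3248 + (-15 + 4) = -3248 - 11 = -3259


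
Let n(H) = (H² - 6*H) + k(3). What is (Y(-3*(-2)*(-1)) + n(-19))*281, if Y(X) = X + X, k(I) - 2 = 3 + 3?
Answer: 132351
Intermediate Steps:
k(I) = 8 (k(I) = 2 + (3 + 3) = 2 + 6 = 8)
Y(X) = 2*X
n(H) = 8 + H² - 6*H (n(H) = (H² - 6*H) + 8 = 8 + H² - 6*H)
(Y(-3*(-2)*(-1)) + n(-19))*281 = (2*(-3*(-2)*(-1)) + (8 + (-19)² - 6*(-19)))*281 = (2*(6*(-1)) + (8 + 361 + 114))*281 = (2*(-6) + 483)*281 = (-12 + 483)*281 = 471*281 = 132351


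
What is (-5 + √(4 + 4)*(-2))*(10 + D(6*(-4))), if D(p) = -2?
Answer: -40 - 32*√2 ≈ -85.255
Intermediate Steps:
(-5 + √(4 + 4)*(-2))*(10 + D(6*(-4))) = (-5 + √(4 + 4)*(-2))*(10 - 2) = (-5 + √8*(-2))*8 = (-5 + (2*√2)*(-2))*8 = (-5 - 4*√2)*8 = -40 - 32*√2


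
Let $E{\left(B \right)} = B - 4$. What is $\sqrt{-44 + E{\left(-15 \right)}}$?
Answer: $3 i \sqrt{7} \approx 7.9373 i$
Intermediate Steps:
$E{\left(B \right)} = -4 + B$
$\sqrt{-44 + E{\left(-15 \right)}} = \sqrt{-44 - 19} = \sqrt{-63} = 3 i \sqrt{7}$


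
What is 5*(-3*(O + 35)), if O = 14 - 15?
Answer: -510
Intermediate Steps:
O = -1
5*(-3*(O + 35)) = 5*(-3*(-1 + 35)) = 5*(-3*34) = 5*(-102) = -510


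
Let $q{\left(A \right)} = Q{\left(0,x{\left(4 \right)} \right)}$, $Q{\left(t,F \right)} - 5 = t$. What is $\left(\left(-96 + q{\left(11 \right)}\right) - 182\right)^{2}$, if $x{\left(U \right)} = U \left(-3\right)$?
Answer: $74529$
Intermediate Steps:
$x{\left(U \right)} = - 3 U$
$Q{\left(t,F \right)} = 5 + t$
$q{\left(A \right)} = 5$ ($q{\left(A \right)} = 5 + 0 = 5$)
$\left(\left(-96 + q{\left(11 \right)}\right) - 182\right)^{2} = \left(\left(-96 + 5\right) - 182\right)^{2} = \left(-91 - 182\right)^{2} = \left(-273\right)^{2} = 74529$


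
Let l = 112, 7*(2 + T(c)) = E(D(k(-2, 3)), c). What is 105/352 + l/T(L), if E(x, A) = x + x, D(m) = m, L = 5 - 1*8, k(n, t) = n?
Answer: -137039/3168 ≈ -43.257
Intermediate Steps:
L = -3 (L = 5 - 8 = -3)
E(x, A) = 2*x
T(c) = -18/7 (T(c) = -2 + (2*(-2))/7 = -2 + (1/7)*(-4) = -2 - 4/7 = -18/7)
105/352 + l/T(L) = 105/352 + 112/(-18/7) = 105*(1/352) + 112*(-7/18) = 105/352 - 392/9 = -137039/3168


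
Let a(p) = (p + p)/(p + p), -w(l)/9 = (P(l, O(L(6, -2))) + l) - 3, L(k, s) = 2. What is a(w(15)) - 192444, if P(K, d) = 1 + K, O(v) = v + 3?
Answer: -192443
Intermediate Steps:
O(v) = 3 + v
w(l) = 18 - 18*l (w(l) = -9*(((1 + l) + l) - 3) = -9*((1 + 2*l) - 3) = -9*(-2 + 2*l) = 18 - 18*l)
a(p) = 1 (a(p) = (2*p)/((2*p)) = (2*p)*(1/(2*p)) = 1)
a(w(15)) - 192444 = 1 - 192444 = -192443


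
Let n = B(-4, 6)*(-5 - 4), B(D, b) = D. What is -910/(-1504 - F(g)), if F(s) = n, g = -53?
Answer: 13/22 ≈ 0.59091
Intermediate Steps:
n = 36 (n = -4*(-5 - 4) = -4*(-9) = 36)
F(s) = 36
-910/(-1504 - F(g)) = -910/(-1504 - 1*36) = -910/(-1504 - 36) = -910/(-1540) = -910*(-1/1540) = 13/22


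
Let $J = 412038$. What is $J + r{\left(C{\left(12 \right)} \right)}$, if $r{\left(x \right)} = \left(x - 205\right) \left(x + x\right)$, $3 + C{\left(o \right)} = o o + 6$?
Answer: $394986$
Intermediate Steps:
$C{\left(o \right)} = 3 + o^{2}$ ($C{\left(o \right)} = -3 + \left(o o + 6\right) = -3 + \left(o^{2} + 6\right) = -3 + \left(6 + o^{2}\right) = 3 + o^{2}$)
$r{\left(x \right)} = 2 x \left(-205 + x\right)$ ($r{\left(x \right)} = \left(-205 + x\right) 2 x = 2 x \left(-205 + x\right)$)
$J + r{\left(C{\left(12 \right)} \right)} = 412038 + 2 \left(3 + 12^{2}\right) \left(-205 + \left(3 + 12^{2}\right)\right) = 412038 + 2 \left(3 + 144\right) \left(-205 + \left(3 + 144\right)\right) = 412038 + 2 \cdot 147 \left(-205 + 147\right) = 412038 + 2 \cdot 147 \left(-58\right) = 412038 - 17052 = 394986$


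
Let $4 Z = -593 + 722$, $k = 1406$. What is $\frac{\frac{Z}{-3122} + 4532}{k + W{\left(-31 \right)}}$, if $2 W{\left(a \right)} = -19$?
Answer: $\frac{56595487}{17439492} \approx 3.2452$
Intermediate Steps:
$W{\left(a \right)} = - \frac{19}{2}$ ($W{\left(a \right)} = \frac{1}{2} \left(-19\right) = - \frac{19}{2}$)
$Z = \frac{129}{4}$ ($Z = \frac{-593 + 722}{4} = \frac{1}{4} \cdot 129 = \frac{129}{4} \approx 32.25$)
$\frac{\frac{Z}{-3122} + 4532}{k + W{\left(-31 \right)}} = \frac{\frac{129}{4 \left(-3122\right)} + 4532}{1406 - \frac{19}{2}} = \frac{\frac{129}{4} \left(- \frac{1}{3122}\right) + 4532}{\frac{2793}{2}} = \left(- \frac{129}{12488} + 4532\right) \frac{2}{2793} = \frac{56595487}{12488} \cdot \frac{2}{2793} = \frac{56595487}{17439492}$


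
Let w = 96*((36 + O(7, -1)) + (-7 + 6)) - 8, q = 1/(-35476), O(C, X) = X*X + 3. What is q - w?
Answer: -132538337/35476 ≈ -3736.0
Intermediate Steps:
O(C, X) = 3 + X² (O(C, X) = X² + 3 = 3 + X²)
q = -1/35476 ≈ -2.8188e-5
w = 3736 (w = 96*((36 + (3 + (-1)²)) + (-7 + 6)) - 8 = 96*((36 + (3 + 1)) - 1) - 8 = 96*((36 + 4) - 1) - 8 = 96*(40 - 1) - 8 = 96*39 - 8 = 3744 - 8 = 3736)
q - w = -1/35476 - 1*3736 = -1/35476 - 3736 = -132538337/35476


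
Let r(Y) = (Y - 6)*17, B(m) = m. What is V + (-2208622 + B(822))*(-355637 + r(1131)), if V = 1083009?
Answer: 742952276609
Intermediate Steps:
r(Y) = -102 + 17*Y (r(Y) = (-6 + Y)*17 = -102 + 17*Y)
V + (-2208622 + B(822))*(-355637 + r(1131)) = 1083009 + (-2208622 + 822)*(-355637 + (-102 + 17*1131)) = 1083009 - 2207800*(-355637 + (-102 + 19227)) = 1083009 - 2207800*(-355637 + 19125) = 1083009 - 2207800*(-336512) = 1083009 + 742951193600 = 742952276609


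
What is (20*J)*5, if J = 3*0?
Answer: 0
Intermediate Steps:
J = 0
(20*J)*5 = (20*0)*5 = 0*5 = 0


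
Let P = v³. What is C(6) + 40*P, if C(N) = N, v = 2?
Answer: 326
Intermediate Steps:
P = 8 (P = 2³ = 8)
C(6) + 40*P = 6 + 40*8 = 6 + 320 = 326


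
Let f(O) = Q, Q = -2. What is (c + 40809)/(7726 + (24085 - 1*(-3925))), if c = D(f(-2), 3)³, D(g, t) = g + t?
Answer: 20405/17868 ≈ 1.1420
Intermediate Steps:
f(O) = -2
c = 1 (c = (-2 + 3)³ = 1³ = 1)
(c + 40809)/(7726 + (24085 - 1*(-3925))) = (1 + 40809)/(7726 + (24085 - 1*(-3925))) = 40810/(7726 + (24085 + 3925)) = 40810/(7726 + 28010) = 40810/35736 = 40810*(1/35736) = 20405/17868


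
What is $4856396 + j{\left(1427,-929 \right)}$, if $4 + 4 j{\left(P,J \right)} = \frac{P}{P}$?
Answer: $\frac{19425581}{4} \approx 4.8564 \cdot 10^{6}$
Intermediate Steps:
$j{\left(P,J \right)} = - \frac{3}{4}$ ($j{\left(P,J \right)} = -1 + \frac{\frac{1}{P} P}{4} = -1 + \frac{1}{4} \cdot 1 = -1 + \frac{1}{4} = - \frac{3}{4}$)
$4856396 + j{\left(1427,-929 \right)} = 4856396 - \frac{3}{4} = \frac{19425581}{4}$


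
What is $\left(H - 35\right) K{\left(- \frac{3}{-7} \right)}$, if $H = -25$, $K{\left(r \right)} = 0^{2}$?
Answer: $0$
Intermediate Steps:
$K{\left(r \right)} = 0$
$\left(H - 35\right) K{\left(- \frac{3}{-7} \right)} = \left(-25 - 35\right) 0 = \left(-60\right) 0 = 0$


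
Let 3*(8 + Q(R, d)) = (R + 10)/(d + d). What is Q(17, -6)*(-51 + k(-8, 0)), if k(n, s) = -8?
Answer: 2065/4 ≈ 516.25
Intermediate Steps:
Q(R, d) = -8 + (10 + R)/(6*d) (Q(R, d) = -8 + ((R + 10)/(d + d))/3 = -8 + ((10 + R)/((2*d)))/3 = -8 + ((10 + R)*(1/(2*d)))/3 = -8 + ((10 + R)/(2*d))/3 = -8 + (10 + R)/(6*d))
Q(17, -6)*(-51 + k(-8, 0)) = ((⅙)*(10 + 17 - 48*(-6))/(-6))*(-51 - 8) = ((⅙)*(-⅙)*(10 + 17 + 288))*(-59) = ((⅙)*(-⅙)*315)*(-59) = -35/4*(-59) = 2065/4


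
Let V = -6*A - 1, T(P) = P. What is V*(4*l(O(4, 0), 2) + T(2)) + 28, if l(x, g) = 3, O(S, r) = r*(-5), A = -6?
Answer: 518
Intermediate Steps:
O(S, r) = -5*r
V = 35 (V = -6*(-6) - 1 = 36 - 1 = 35)
V*(4*l(O(4, 0), 2) + T(2)) + 28 = 35*(4*3 + 2) + 28 = 35*(12 + 2) + 28 = 35*14 + 28 = 490 + 28 = 518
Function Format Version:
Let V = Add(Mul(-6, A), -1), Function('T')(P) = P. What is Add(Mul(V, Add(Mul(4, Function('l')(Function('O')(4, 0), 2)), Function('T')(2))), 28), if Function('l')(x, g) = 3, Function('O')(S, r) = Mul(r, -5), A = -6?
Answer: 518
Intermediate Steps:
Function('O')(S, r) = Mul(-5, r)
V = 35 (V = Add(Mul(-6, -6), -1) = Add(36, -1) = 35)
Add(Mul(V, Add(Mul(4, Function('l')(Function('O')(4, 0), 2)), Function('T')(2))), 28) = Add(Mul(35, Add(Mul(4, 3), 2)), 28) = Add(Mul(35, Add(12, 2)), 28) = Add(Mul(35, 14), 28) = Add(490, 28) = 518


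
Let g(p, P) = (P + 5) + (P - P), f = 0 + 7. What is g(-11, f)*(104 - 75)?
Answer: 348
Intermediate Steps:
f = 7
g(p, P) = 5 + P (g(p, P) = (5 + P) + 0 = 5 + P)
g(-11, f)*(104 - 75) = (5 + 7)*(104 - 75) = 12*29 = 348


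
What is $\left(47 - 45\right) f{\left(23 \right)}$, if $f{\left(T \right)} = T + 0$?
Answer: $46$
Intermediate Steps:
$f{\left(T \right)} = T$
$\left(47 - 45\right) f{\left(23 \right)} = \left(47 - 45\right) 23 = 2 \cdot 23 = 46$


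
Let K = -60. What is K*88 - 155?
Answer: -5435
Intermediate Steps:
K*88 - 155 = -60*88 - 155 = -5280 - 155 = -5435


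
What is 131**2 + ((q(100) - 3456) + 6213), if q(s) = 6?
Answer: 19924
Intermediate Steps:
131**2 + ((q(100) - 3456) + 6213) = 131**2 + ((6 - 3456) + 6213) = 17161 + (-3450 + 6213) = 17161 + 2763 = 19924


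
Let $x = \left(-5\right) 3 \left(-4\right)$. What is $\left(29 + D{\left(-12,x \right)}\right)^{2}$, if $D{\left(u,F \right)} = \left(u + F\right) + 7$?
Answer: $7056$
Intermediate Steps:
$x = 60$ ($x = \left(-15\right) \left(-4\right) = 60$)
$D{\left(u,F \right)} = 7 + F + u$ ($D{\left(u,F \right)} = \left(F + u\right) + 7 = 7 + F + u$)
$\left(29 + D{\left(-12,x \right)}\right)^{2} = \left(29 + \left(7 + 60 - 12\right)\right)^{2} = \left(29 + 55\right)^{2} = 84^{2} = 7056$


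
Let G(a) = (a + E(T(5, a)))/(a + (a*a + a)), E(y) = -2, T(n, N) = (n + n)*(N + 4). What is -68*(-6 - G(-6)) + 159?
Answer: 1633/3 ≈ 544.33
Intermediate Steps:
T(n, N) = 2*n*(4 + N) (T(n, N) = (2*n)*(4 + N) = 2*n*(4 + N))
G(a) = (-2 + a)/(a² + 2*a) (G(a) = (a - 2)/(a + (a*a + a)) = (-2 + a)/(a + (a² + a)) = (-2 + a)/(a + (a + a²)) = (-2 + a)/(a² + 2*a))
-68*(-6 - G(-6)) + 159 = -68*(-6 - (-2 - 6)/((-6)*(2 - 6))) + 159 = -68*(-6 - (-1)*(-8)/(6*(-4))) + 159 = -68*(-6 - (-1)*(-1)*(-8)/(6*4)) + 159 = -68*(-6 - 1*(-⅓)) + 159 = -68*(-6 + ⅓) + 159 = -68*(-17/3) + 159 = 1156/3 + 159 = 1633/3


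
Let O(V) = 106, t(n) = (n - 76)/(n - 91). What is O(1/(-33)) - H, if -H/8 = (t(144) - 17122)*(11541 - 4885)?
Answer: -48317123086/53 ≈ -9.1164e+8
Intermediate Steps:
t(n) = (-76 + n)/(-91 + n)
H = 48317128704/53 (H = -8*((-76 + 144)/(-91 + 144) - 17122)*(11541 - 4885) = -8*(68/53 - 17122)*6656 = -(-7259184)*6656/53 = -8*(-6039641088/53) = 48317128704/53 ≈ 9.1164e+8)
O(1/(-33)) - H = 106 - 1*48317128704/53 = 106 - 48317128704/53 = -48317123086/53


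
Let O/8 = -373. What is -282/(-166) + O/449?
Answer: -184363/37267 ≈ -4.9471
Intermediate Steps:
O = -2984 (O = 8*(-373) = -2984)
-282/(-166) + O/449 = -282/(-166) - 2984/449 = -282*(-1/166) - 2984*1/449 = 141/83 - 2984/449 = -184363/37267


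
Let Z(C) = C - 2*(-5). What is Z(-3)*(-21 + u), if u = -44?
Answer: -455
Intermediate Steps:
Z(C) = 10 + C (Z(C) = C + 10 = 10 + C)
Z(-3)*(-21 + u) = (10 - 3)*(-21 - 44) = 7*(-65) = -455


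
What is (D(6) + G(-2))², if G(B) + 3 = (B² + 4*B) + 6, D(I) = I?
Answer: 25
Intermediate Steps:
G(B) = 3 + B² + 4*B (G(B) = -3 + ((B² + 4*B) + 6) = -3 + (6 + B² + 4*B) = 3 + B² + 4*B)
(D(6) + G(-2))² = (6 + (3 + (-2)² + 4*(-2)))² = (6 + (3 + 4 - 8))² = (6 - 1)² = 5² = 25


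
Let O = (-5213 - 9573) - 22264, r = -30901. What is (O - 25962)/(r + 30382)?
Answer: 21004/173 ≈ 121.41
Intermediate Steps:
O = -37050 (O = -14786 - 22264 = -37050)
(O - 25962)/(r + 30382) = (-37050 - 25962)/(-30901 + 30382) = -63012/(-519) = -63012*(-1/519) = 21004/173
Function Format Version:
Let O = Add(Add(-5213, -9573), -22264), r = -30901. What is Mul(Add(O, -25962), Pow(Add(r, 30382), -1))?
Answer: Rational(21004, 173) ≈ 121.41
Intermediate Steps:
O = -37050 (O = Add(-14786, -22264) = -37050)
Mul(Add(O, -25962), Pow(Add(r, 30382), -1)) = Mul(Add(-37050, -25962), Pow(Add(-30901, 30382), -1)) = Mul(-63012, Pow(-519, -1)) = Mul(-63012, Rational(-1, 519)) = Rational(21004, 173)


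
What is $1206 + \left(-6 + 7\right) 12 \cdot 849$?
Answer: $11394$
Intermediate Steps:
$1206 + \left(-6 + 7\right) 12 \cdot 849 = 1206 + 1 \cdot 12 \cdot 849 = 1206 + 12 \cdot 849 = 1206 + 10188 = 11394$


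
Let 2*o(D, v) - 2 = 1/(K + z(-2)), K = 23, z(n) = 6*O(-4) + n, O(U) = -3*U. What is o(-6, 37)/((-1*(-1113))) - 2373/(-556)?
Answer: 245678843/57551004 ≈ 4.2689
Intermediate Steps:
z(n) = 72 + n (z(n) = 6*(-3*(-4)) + n = 6*12 + n = 72 + n)
o(D, v) = 187/186 (o(D, v) = 1 + 1/(2*(23 + (72 - 2))) = 1 + 1/(2*(23 + 70)) = 1 + (½)/93 = 1 + (½)*(1/93) = 1 + 1/186 = 187/186)
o(-6, 37)/((-1*(-1113))) - 2373/(-556) = 187/(186*((-1*(-1113)))) - 2373/(-556) = (187/186)/1113 - 2373*(-1/556) = (187/186)*(1/1113) + 2373/556 = 187/207018 + 2373/556 = 245678843/57551004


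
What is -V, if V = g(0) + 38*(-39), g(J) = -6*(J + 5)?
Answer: 1512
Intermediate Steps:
g(J) = -30 - 6*J (g(J) = -6*(5 + J) = -30 - 6*J)
V = -1512 (V = (-30 - 6*0) + 38*(-39) = (-30 + 0) - 1482 = -30 - 1482 = -1512)
-V = -1*(-1512) = 1512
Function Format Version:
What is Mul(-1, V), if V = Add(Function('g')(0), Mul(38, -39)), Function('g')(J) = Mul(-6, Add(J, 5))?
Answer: 1512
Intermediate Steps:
Function('g')(J) = Add(-30, Mul(-6, J)) (Function('g')(J) = Mul(-6, Add(5, J)) = Add(-30, Mul(-6, J)))
V = -1512 (V = Add(Add(-30, Mul(-6, 0)), Mul(38, -39)) = Add(Add(-30, 0), -1482) = Add(-30, -1482) = -1512)
Mul(-1, V) = Mul(-1, -1512) = 1512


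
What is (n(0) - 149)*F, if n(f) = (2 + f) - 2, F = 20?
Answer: -2980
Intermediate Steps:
n(f) = f
(n(0) - 149)*F = (0 - 149)*20 = -149*20 = -2980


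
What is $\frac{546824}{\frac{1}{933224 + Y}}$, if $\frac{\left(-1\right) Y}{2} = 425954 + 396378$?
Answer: $-389032466560$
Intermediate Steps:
$Y = -1644664$ ($Y = - 2 \left(425954 + 396378\right) = \left(-2\right) 822332 = -1644664$)
$\frac{546824}{\frac{1}{933224 + Y}} = \frac{546824}{\frac{1}{933224 - 1644664}} = \frac{546824}{\frac{1}{-711440}} = \frac{546824}{- \frac{1}{711440}} = 546824 \left(-711440\right) = -389032466560$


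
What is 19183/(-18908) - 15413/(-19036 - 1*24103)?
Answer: -536106433/815672212 ≈ -0.65726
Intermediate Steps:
19183/(-18908) - 15413/(-19036 - 1*24103) = 19183*(-1/18908) - 15413/(-19036 - 24103) = -19183/18908 - 15413/(-43139) = -19183/18908 - 15413*(-1/43139) = -19183/18908 + 15413/43139 = -536106433/815672212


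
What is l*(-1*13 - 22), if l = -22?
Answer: 770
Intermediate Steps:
l*(-1*13 - 22) = -22*(-1*13 - 22) = -22*(-13 - 22) = -22*(-35) = 770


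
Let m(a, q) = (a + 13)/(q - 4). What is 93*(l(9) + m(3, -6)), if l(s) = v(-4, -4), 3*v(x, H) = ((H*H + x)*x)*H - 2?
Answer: 28706/5 ≈ 5741.2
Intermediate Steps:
v(x, H) = -2/3 + H*x*(x + H**2)/3 (v(x, H) = (((H*H + x)*x)*H - 2)/3 = (((H**2 + x)*x)*H - 2)/3 = (((x + H**2)*x)*H - 2)/3 = ((x*(x + H**2))*H - 2)/3 = (H*x*(x + H**2) - 2)/3 = (-2 + H*x*(x + H**2))/3 = -2/3 + H*x*(x + H**2)/3)
m(a, q) = (13 + a)/(-4 + q)
l(s) = 190/3 (l(s) = -2/3 + (1/3)*(-4)*(-4)**2 + (1/3)*(-4)*(-4)**3 = -2/3 + (1/3)*(-4)*16 + (1/3)*(-4)*(-64) = -2/3 - 64/3 + 256/3 = 190/3)
93*(l(9) + m(3, -6)) = 93*(190/3 + (13 + 3)/(-4 - 6)) = 93*(190/3 + 16/(-10)) = 93*(190/3 - 1/10*16) = 93*(190/3 - 8/5) = 93*(926/15) = 28706/5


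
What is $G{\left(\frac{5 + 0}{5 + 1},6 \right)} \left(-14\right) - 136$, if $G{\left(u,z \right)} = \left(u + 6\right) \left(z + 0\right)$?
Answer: $-710$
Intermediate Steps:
$G{\left(u,z \right)} = z \left(6 + u\right)$ ($G{\left(u,z \right)} = \left(6 + u\right) z = z \left(6 + u\right)$)
$G{\left(\frac{5 + 0}{5 + 1},6 \right)} \left(-14\right) - 136 = 6 \left(6 + \frac{5 + 0}{5 + 1}\right) \left(-14\right) - 136 = 6 \left(6 + \frac{5}{6}\right) \left(-14\right) - 136 = 6 \cdot \frac{41}{6} \left(-14\right) - 136 = 41 \left(-14\right) - 136 = -574 - 136 = -710$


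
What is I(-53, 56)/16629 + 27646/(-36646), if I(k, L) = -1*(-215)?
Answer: -225923222/304693167 ≈ -0.74148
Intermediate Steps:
I(k, L) = 215
I(-53, 56)/16629 + 27646/(-36646) = 215/16629 + 27646/(-36646) = 215*(1/16629) + 27646*(-1/36646) = 215/16629 - 13823/18323 = -225923222/304693167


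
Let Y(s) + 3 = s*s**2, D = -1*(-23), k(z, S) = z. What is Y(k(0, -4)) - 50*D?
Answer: -1153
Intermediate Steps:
D = 23
Y(s) = -3 + s**3 (Y(s) = -3 + s*s**2 = -3 + s**3)
Y(k(0, -4)) - 50*D = (-3 + 0**3) - 50*23 = (-3 + 0) - 1150 = -3 - 1150 = -1153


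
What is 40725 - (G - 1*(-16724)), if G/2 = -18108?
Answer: 60217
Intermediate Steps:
G = -36216 (G = 2*(-18108) = -36216)
40725 - (G - 1*(-16724)) = 40725 - (-36216 - 1*(-16724)) = 40725 - (-36216 + 16724) = 40725 - 1*(-19492) = 40725 + 19492 = 60217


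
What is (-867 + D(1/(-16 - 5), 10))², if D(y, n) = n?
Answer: 734449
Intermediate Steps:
(-867 + D(1/(-16 - 5), 10))² = (-867 + 10)² = (-857)² = 734449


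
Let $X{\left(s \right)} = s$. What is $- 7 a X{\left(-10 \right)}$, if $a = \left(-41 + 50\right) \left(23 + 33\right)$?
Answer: $35280$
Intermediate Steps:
$a = 504$ ($a = 9 \cdot 56 = 504$)
$- 7 a X{\left(-10 \right)} = \left(-7\right) 504 \left(-10\right) = \left(-3528\right) \left(-10\right) = 35280$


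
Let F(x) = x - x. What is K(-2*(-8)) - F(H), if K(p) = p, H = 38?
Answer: 16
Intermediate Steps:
F(x) = 0
K(-2*(-8)) - F(H) = -2*(-8) - 1*0 = 16 + 0 = 16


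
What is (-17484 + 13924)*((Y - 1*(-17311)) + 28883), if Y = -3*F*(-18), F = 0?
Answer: -164450640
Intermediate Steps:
Y = 0 (Y = -3*0*(-18) = 0*(-18) = 0)
(-17484 + 13924)*((Y - 1*(-17311)) + 28883) = (-17484 + 13924)*((0 - 1*(-17311)) + 28883) = -3560*((0 + 17311) + 28883) = -3560*(17311 + 28883) = -3560*46194 = -164450640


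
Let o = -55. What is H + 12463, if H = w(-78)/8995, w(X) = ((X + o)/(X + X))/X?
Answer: 194869972421/15635880 ≈ 12463.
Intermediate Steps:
w(X) = (-55 + X)/(2*X²) (w(X) = ((X - 55)/(X + X))/X = ((-55 + X)/((2*X)))/X = ((-55 + X)*(1/(2*X)))/X = ((-55 + X)/(2*X))/X = (-55 + X)/(2*X²))
H = -19/15635880 (H = ((½)*(-55 - 78)/(-78)²)/8995 = ((½)*(1/6084)*(-133))*(1/8995) = -133/12168*1/8995 = -19/15635880 ≈ -1.2152e-6)
H + 12463 = -19/15635880 + 12463 = 194869972421/15635880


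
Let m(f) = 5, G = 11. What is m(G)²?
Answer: 25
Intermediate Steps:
m(G)² = 5² = 25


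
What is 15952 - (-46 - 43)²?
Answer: 8031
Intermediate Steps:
15952 - (-46 - 43)² = 15952 - 1*(-89)² = 15952 - 1*7921 = 15952 - 7921 = 8031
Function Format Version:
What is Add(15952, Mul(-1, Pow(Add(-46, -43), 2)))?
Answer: 8031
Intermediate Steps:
Add(15952, Mul(-1, Pow(Add(-46, -43), 2))) = Add(15952, Mul(-1, Pow(-89, 2))) = Add(15952, Mul(-1, 7921)) = Add(15952, -7921) = 8031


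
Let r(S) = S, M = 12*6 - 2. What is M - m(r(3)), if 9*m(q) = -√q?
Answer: 70 + √3/9 ≈ 70.193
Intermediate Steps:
M = 70 (M = 72 - 2 = 70)
m(q) = -√q/9 (m(q) = (-√q)/9 = -√q/9)
M - m(r(3)) = 70 - (-1)*√3/9 = 70 + √3/9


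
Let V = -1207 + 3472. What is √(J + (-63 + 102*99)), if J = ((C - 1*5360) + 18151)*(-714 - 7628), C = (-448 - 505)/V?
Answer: I*√547338457537185/2265 ≈ 10329.0*I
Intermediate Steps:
V = 2265
C = -953/2265 (C = (-448 - 505)/2265 = -953*1/2265 = -953/2265 ≈ -0.42075)
J = -241673262404/2265 (J = ((-953/2265 - 1*5360) + 18151)*(-714 - 7628) = ((-953/2265 - 5360) + 18151)*(-8342) = (-12141353/2265 + 18151)*(-8342) = (28970662/2265)*(-8342) = -241673262404/2265 ≈ -1.0670e+8)
√(J + (-63 + 102*99)) = √(-241673262404/2265 + (-63 + 102*99)) = √(-241673262404/2265 + (-63 + 10098)) = √(-241673262404/2265 + 10035) = √(-241650533129/2265) = I*√547338457537185/2265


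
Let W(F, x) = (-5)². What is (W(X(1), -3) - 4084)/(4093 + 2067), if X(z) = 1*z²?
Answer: -369/560 ≈ -0.65893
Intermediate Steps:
X(z) = z²
W(F, x) = 25
(W(X(1), -3) - 4084)/(4093 + 2067) = (25 - 4084)/(4093 + 2067) = -4059/6160 = -4059*1/6160 = -369/560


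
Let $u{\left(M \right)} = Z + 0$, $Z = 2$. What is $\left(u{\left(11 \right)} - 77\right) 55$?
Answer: $-4125$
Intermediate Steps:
$u{\left(M \right)} = 2$ ($u{\left(M \right)} = 2 + 0 = 2$)
$\left(u{\left(11 \right)} - 77\right) 55 = \left(2 - 77\right) 55 = \left(-75\right) 55 = -4125$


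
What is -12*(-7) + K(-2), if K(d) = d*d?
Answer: 88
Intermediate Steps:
K(d) = d²
-12*(-7) + K(-2) = -12*(-7) + (-2)² = 84 + 4 = 88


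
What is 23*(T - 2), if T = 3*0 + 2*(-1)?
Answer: -92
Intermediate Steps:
T = -2 (T = 0 - 2 = -2)
23*(T - 2) = 23*(-2 - 2) = 23*(-4) = -92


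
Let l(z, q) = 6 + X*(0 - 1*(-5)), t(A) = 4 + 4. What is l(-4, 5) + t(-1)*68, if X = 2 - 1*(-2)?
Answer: 570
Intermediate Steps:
t(A) = 8
X = 4 (X = 2 + 2 = 4)
l(z, q) = 26 (l(z, q) = 6 + 4*(0 - 1*(-5)) = 6 + 4*(0 + 5) = 6 + 4*5 = 6 + 20 = 26)
l(-4, 5) + t(-1)*68 = 26 + 8*68 = 26 + 544 = 570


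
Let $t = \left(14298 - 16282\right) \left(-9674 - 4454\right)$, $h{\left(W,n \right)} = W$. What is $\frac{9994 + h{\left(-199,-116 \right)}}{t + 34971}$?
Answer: $\frac{9795}{28064923} \approx 0.00034901$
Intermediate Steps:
$t = 28029952$ ($t = \left(-1984\right) \left(-14128\right) = 28029952$)
$\frac{9994 + h{\left(-199,-116 \right)}}{t + 34971} = \frac{9994 - 199}{28029952 + 34971} = \frac{9795}{28064923}$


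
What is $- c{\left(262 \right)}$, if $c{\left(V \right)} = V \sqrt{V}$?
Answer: $- 262 \sqrt{262} \approx -4240.8$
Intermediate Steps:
$c{\left(V \right)} = V^{\frac{3}{2}}$
$- c{\left(262 \right)} = - 262^{\frac{3}{2}} = - 262 \sqrt{262}$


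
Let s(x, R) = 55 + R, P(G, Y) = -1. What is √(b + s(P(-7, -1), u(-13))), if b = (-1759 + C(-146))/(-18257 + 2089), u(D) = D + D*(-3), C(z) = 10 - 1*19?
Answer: √331286362/2021 ≈ 9.0061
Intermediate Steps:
C(z) = -9 (C(z) = 10 - 19 = -9)
u(D) = -2*D (u(D) = D - 3*D = -2*D)
b = 221/2021 (b = (-1759 - 9)/(-18257 + 2089) = -1768/(-16168) = -1768*(-1/16168) = 221/2021 ≈ 0.10935)
√(b + s(P(-7, -1), u(-13))) = √(221/2021 + (55 - 2*(-13))) = √(221/2021 + (55 + 26)) = √(221/2021 + 81) = √(163922/2021) = √331286362/2021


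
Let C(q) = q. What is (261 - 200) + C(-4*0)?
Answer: 61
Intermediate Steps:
(261 - 200) + C(-4*0) = (261 - 200) - 4*0 = 61 + 0 = 61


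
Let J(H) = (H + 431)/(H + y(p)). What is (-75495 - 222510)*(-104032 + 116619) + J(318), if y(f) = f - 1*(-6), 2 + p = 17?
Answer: -1271585248216/339 ≈ -3.7510e+9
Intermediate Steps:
p = 15 (p = -2 + 17 = 15)
y(f) = 6 + f (y(f) = f + 6 = 6 + f)
J(H) = (431 + H)/(21 + H) (J(H) = (H + 431)/(H + (6 + 15)) = (431 + H)/(H + 21) = (431 + H)/(21 + H))
(-75495 - 222510)*(-104032 + 116619) + J(318) = (-75495 - 222510)*(-104032 + 116619) + (431 + 318)/(21 + 318) = -298005*12587 + 749/339 = -3750988935 + (1/339)*749 = -3750988935 + 749/339 = -1271585248216/339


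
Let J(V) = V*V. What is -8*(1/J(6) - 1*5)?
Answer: 358/9 ≈ 39.778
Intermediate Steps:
J(V) = V²
-8*(1/J(6) - 1*5) = -8*(1/(6²) - 1*5) = -8*(1/36 - 5) = -8*(-179/36) = 358/9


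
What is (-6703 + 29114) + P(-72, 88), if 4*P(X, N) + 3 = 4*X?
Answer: 89353/4 ≈ 22338.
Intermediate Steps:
P(X, N) = -3/4 + X (P(X, N) = -3/4 + (4*X)/4 = -3/4 + X)
(-6703 + 29114) + P(-72, 88) = (-6703 + 29114) + (-3/4 - 72) = 22411 - 291/4 = 89353/4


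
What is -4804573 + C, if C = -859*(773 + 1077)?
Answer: -6393723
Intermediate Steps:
C = -1589150 (C = -859*1850 = -1589150)
-4804573 + C = -4804573 - 1589150 = -6393723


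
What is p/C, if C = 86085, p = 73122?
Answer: 24374/28695 ≈ 0.84942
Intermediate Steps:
p/C = 73122/86085 = 73122*(1/86085) = 24374/28695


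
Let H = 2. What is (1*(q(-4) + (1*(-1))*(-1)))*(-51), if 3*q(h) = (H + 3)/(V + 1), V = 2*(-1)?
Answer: 34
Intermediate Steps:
V = -2
q(h) = -5/3 (q(h) = ((2 + 3)/(-2 + 1))/3 = (5/(-1))/3 = (5*(-1))/3 = (⅓)*(-5) = -5/3)
(1*(q(-4) + (1*(-1))*(-1)))*(-51) = (1*(-5/3 + (1*(-1))*(-1)))*(-51) = (1*(-5/3 - 1*(-1)))*(-51) = (1*(-5/3 + 1))*(-51) = (1*(-⅔))*(-51) = -⅔*(-51) = 34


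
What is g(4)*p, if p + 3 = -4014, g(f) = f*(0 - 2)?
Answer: 32136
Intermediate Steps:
g(f) = -2*f (g(f) = f*(-2) = -2*f)
p = -4017 (p = -3 - 4014 = -4017)
g(4)*p = -2*4*(-4017) = -8*(-4017) = 32136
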